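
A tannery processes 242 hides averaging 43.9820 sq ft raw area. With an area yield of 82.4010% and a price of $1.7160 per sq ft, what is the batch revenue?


Raw_total = N * avg_area = 242 * 43.9820 = 10643.6440 sq ft
Finished = Raw_total * yield / 100 = 10643.6440 * 82.4010 / 100 = 8770.4691 sq ft
Value = Finished * price = 8770.4691 * 1.7160 = 15050.1250 $


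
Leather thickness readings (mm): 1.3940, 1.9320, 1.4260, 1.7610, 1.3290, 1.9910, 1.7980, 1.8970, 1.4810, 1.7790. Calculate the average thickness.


Formula: Average = sum / n
Substituting: Average = 16.7880 / 10
Result: 1.6788 mm


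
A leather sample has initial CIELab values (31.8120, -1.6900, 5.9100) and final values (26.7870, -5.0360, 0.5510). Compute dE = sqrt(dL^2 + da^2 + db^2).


dL = -5.0250, da = -3.3460, db = -5.3590
dE = sqrt((-5.0250)^2 + (-3.3460)^2 + (-5.3590)^2) = 8.0725


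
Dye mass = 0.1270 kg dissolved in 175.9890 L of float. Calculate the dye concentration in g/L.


Formula: Conc = dye_mass(kg) / volume(L) * 1000
Substituting: Conc = 0.1270 / 175.9890 * 1000
Result: 0.7216 g/L


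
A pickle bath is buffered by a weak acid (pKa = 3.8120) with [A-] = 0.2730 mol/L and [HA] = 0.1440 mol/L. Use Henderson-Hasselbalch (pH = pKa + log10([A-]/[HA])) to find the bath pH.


ratio = [A-] / [HA] = 0.2730 / 0.1440 = 1.8958
log10(ratio) = 0.2778
pH = pKa + log10(ratio) = 3.8120 + 0.2778 = 4.0898


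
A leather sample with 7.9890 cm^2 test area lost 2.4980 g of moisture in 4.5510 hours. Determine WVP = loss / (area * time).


Formula: WVP = loss / (area * time)
Substituting: WVP = 2.4980 / (7.9890 * 4.5510)
Result: 0.0687058 g/(cm^2*hr)


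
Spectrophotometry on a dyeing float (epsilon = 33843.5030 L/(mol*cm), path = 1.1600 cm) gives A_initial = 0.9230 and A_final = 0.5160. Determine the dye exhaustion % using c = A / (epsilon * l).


c_initial = A_i / (epsilon * l) = 0.9230 / (33843.5030 * 1.1600) = 2.3511e-05 mol/L
c_final = A_f / (epsilon * l) = 0.5160 / (33843.5030 * 1.1600) = 1.3144e-05 mol/L
Exhaustion = (c_initial - c_final) / c_initial * 100 = (2.3511e-05 - 1.3144e-05) / 2.3511e-05 * 100 = 44.0953 %


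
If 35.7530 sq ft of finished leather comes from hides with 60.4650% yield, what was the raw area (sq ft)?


Formula: raw = finished * 100 / yield
Substituting: raw = 35.7530 * 100 / 60.4650
Result: 59.1301 sq ft


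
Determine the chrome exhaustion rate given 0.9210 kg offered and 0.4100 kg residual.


Formula: Uptake = (offered - residual) / offered * 100
Substituting: Uptake = (0.9210 - 0.4100) / 0.9210 * 100
Result: 55.4832 %


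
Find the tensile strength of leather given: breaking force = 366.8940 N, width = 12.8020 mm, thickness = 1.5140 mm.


Formula: TS = force / (width * thickness)
Substituting: TS = 366.8940 / (12.8020 * 1.5140)
Result: 18.9294 N/mm^2


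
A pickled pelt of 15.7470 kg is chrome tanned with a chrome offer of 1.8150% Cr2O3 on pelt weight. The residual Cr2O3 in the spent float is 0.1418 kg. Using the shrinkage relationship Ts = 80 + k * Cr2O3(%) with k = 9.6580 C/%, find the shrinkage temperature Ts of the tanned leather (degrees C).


Offered = pelt * offer_pct / 100 = 15.7470 * 1.8150 / 100 = 0.2858 kg
Uptake = offered - residual = 0.2858 - 0.1418 = 0.1440 kg
Cr2O3% on pelt = uptake / pelt * 100 = 0.1440 / 15.7470 * 100 = 0.9145 %
Ts = 80 + k * Cr2O3% = 80 + 9.6580 * 0.9145 = 88.8323 C


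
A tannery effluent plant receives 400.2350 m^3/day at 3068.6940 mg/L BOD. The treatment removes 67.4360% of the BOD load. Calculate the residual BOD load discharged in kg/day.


Load_in = volume * conc / 1000 = 400.2350 * 3068.6940 / 1000 = 1228.1987 kg/day
Removed = Load_in * eff / 100 = 1228.1987 * 67.4360 / 100 = 828.2481 kg/day
Load_out = Load_in - Removed = 1228.1987 - 828.2481 = 399.9506 kg/day


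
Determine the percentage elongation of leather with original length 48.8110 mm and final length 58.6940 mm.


Formula: Elongation = (Lf - L0) / L0 * 100
Substituting: Elongation = (58.6940 - 48.8110) / 48.8110 * 100
Result: 20.2475 %


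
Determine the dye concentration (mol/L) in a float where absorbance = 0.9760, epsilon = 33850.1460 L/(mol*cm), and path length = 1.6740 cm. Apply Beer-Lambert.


Formula: c = A / (epsilon * l)
Substituting: c = 0.9760 / (33850.1460 * 1.6740)
Result: 1.7224e-05 mol/L


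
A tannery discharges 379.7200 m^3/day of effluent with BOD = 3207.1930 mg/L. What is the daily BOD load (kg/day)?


Formula: BOD_load = volume * conc / 1000
Substituting: BOD_load = 379.7200 * 3207.1930 / 1000
Result: 1217.8353 kg/day


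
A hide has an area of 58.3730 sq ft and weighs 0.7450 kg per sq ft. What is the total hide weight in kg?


Formula: Weight = area * weight_per_sqft
Substituting: Weight = 58.3730 * 0.7450
Result: 43.4879 kg


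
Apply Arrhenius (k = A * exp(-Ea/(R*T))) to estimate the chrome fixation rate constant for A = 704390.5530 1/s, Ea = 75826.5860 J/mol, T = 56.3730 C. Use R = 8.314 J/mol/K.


T_K = T_C + 273.15 = 56.3730 + 273.15 = 329.5230 K
exponent = -Ea / (R * T_K) = -75826.5860 / (8.314 * 329.5230) = -27.6774
k = A * exp(exponent) = 704390.5530 * exp(-27.6774) = 6.7245e-07 1/s


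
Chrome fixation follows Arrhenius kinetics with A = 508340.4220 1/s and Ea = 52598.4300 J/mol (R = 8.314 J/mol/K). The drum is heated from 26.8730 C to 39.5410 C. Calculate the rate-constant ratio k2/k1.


T1 = 26.8730 + 273.15 = 300.0230 K; T2 = 39.5410 + 273.15 = 312.6910 K
k1 = A * exp(-Ea/(R*T1)) = 508340.4220 * exp(-52598.4300/(8.314*300.0230)) = 3.5345e-04 1/s
k2 = A * exp(-Ea/(R*T2)) = 508340.4220 * exp(-52598.4300/(8.314*312.6910)) = 8.3049e-04 1/s
k2/k1 = 8.3049e-04 / 3.5345e-04 = 2.3497


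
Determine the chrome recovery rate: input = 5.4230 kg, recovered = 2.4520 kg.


Formula: Recovery = recovered / input * 100
Substituting: Recovery = 2.4520 / 5.4230 * 100
Result: 45.2148 %


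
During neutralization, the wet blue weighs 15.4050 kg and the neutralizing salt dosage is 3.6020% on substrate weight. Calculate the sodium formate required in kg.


Formula: Neutralizer = substrate * pct / 100
Substituting: Neutralizer = 15.4050 * 3.6020 / 100
Result: 0.5549 kg


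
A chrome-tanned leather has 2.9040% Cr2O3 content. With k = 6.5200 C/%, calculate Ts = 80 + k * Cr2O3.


Formula: Ts = 80 + k * Cr2O3
Substituting: Ts = 80 + 6.5200 * 2.9040
Result: 98.9341 C


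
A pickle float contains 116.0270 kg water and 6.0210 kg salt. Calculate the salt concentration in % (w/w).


Formula: Conc = salt / (water + salt) * 100
Substituting: Conc = 6.0210 / (116.0270 + 6.0210) * 100
Result: 4.9333 %


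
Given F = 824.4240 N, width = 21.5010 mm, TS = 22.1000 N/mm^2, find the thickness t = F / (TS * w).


Formula: t = F / (TS * w)
Substituting: t = 824.4240 / (22.1000 * 21.5010)
Result: 1.7350 mm


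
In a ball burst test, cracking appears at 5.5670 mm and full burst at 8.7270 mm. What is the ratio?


Formula: Ratio = crack / burst
Substituting: Ratio = 5.5670 / 8.7270
Result: 0.6379


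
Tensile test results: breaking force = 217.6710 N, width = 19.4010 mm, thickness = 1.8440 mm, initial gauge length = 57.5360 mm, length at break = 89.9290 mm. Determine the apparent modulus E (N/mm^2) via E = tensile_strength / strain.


TS = F / (w * t) = 217.6710 / (19.4010 * 1.8440) = 6.0844 N/mm^2
strain = (Lf - L0) / L0 = (89.9290 - 57.5360) / 57.5360 = 0.5630
E = TS / strain = 6.0844 / 0.5630 = 10.8070 N/mm^2


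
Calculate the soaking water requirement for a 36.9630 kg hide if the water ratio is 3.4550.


Formula: Water = hide_weight * ratio
Substituting: Water = 36.9630 * 3.4550
Result: 127.7072 kg


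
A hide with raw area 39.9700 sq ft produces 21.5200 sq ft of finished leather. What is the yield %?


Formula: Yield = finished / raw * 100
Substituting: Yield = 21.5200 / 39.9700 * 100
Result: 53.8404 %


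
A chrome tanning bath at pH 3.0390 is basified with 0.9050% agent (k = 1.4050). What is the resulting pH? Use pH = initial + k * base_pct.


Formula: pH_final = pH_initial + k * base_pct
Substituting: pH_final = 3.0390 + 1.4050 * 0.9050
Result: 4.3105


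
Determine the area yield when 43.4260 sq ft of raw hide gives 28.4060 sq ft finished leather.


Formula: Yield = finished / raw * 100
Substituting: Yield = 28.4060 / 43.4260 * 100
Result: 65.4124 %


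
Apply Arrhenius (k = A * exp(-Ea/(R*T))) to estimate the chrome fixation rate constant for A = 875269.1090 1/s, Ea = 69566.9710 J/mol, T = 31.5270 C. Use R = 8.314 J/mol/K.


T_K = T_C + 273.15 = 31.5270 + 273.15 = 304.6770 K
exponent = -Ea / (R * T_K) = -69566.9710 / (8.314 * 304.6770) = -27.4633
k = A * exp(exponent) = 875269.1090 * exp(-27.4633) = 1.0351e-06 1/s


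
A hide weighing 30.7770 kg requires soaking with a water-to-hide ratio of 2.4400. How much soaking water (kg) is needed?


Formula: Water = hide_weight * ratio
Substituting: Water = 30.7770 * 2.4400
Result: 75.0959 kg


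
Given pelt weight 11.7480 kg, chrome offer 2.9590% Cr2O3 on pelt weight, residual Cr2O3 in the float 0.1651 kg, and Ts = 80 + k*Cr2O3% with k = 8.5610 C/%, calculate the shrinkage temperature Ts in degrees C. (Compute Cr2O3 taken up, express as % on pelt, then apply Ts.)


Offered = pelt * offer_pct / 100 = 11.7480 * 2.9590 / 100 = 0.3476 kg
Uptake = offered - residual = 0.3476 - 0.1651 = 0.1825 kg
Cr2O3% on pelt = uptake / pelt * 100 = 0.1825 / 11.7480 * 100 = 1.5537 %
Ts = 80 + k * Cr2O3% = 80 + 8.5610 * 1.5537 = 93.3008 C


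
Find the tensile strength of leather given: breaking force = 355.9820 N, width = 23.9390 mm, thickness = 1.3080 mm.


Formula: TS = force / (width * thickness)
Substituting: TS = 355.9820 / (23.9390 * 1.3080)
Result: 11.3688 N/mm^2


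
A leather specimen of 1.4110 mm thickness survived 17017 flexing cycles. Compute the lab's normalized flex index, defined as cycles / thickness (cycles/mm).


Formula: Index = cycles / thickness
Substituting: Index = 17017 / 1.4110
Result: 12060.2410 cycles/mm


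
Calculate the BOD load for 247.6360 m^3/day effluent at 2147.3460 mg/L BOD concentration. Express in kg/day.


Formula: BOD_load = volume * conc / 1000
Substituting: BOD_load = 247.6360 * 2147.3460 / 1000
Result: 531.7602 kg/day


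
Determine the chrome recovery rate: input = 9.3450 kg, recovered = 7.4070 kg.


Formula: Recovery = recovered / input * 100
Substituting: Recovery = 7.4070 / 9.3450 * 100
Result: 79.2616 %


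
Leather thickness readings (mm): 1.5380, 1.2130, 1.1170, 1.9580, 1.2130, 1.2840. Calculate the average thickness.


Formula: Average = sum / n
Substituting: Average = 8.3230 / 6
Result: 1.3872 mm


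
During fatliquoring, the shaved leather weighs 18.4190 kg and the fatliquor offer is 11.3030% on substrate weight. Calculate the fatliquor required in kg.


Formula: Fat = substrate * pct / 100
Substituting: Fat = 18.4190 * 11.3030 / 100
Result: 2.0819 kg


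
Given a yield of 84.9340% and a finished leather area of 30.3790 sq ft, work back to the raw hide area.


Formula: raw = finished * 100 / yield
Substituting: raw = 30.3790 * 100 / 84.9340
Result: 35.7678 sq ft


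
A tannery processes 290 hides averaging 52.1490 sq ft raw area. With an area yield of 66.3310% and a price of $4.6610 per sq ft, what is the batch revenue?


Raw_total = N * avg_area = 290 * 52.1490 = 15123.2100 sq ft
Finished = Raw_total * yield / 100 = 15123.2100 * 66.3310 / 100 = 10031.3764 sq ft
Value = Finished * price = 10031.3764 * 4.6610 = 46756.2455 $


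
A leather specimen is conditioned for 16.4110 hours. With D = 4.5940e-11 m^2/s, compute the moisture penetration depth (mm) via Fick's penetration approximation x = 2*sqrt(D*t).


t = 16.4110 hr * 3600 = 59079.6000 s
D * t = 4.5940e-11 * 59079.6000 = 2.7141e-06
x = 2 * sqrt(D*t) = 2 * sqrt(2.7141e-06) = 0.00329492 m = 3.2949 mm


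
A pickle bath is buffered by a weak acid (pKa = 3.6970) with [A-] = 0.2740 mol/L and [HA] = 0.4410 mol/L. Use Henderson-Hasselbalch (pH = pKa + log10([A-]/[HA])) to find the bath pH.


ratio = [A-] / [HA] = 0.2740 / 0.4410 = 0.6213
log10(ratio) = -0.2067
pH = pKa + log10(ratio) = 3.6970 - 0.2067 = 3.4903


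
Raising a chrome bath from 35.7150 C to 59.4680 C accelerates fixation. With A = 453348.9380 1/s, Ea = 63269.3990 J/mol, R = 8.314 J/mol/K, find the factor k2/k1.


T1 = 35.7150 + 273.15 = 308.8650 K; T2 = 59.4680 + 273.15 = 332.6180 K
k1 = A * exp(-Ea/(R*T1)) = 453348.9380 * exp(-63269.3990/(8.314*308.8650)) = 9.0375e-06 1/s
k2 = A * exp(-Ea/(R*T2)) = 453348.9380 * exp(-63269.3990/(8.314*332.6180)) = 5.2504e-05 1/s
k2/k1 = 5.2504e-05 / 9.0375e-06 = 5.8095


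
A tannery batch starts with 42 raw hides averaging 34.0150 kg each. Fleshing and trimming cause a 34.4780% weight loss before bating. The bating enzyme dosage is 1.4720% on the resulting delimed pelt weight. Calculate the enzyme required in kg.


Total_raw = N * avg_wt = 42 * 34.0150 = 1428.6300 kg
Substrate = Total_raw * (1 - loss/100) = 1428.6300 * (1 - 34.4780/100) = 936.0669 kg
Enzyme = Substrate * pct / 100 = 936.0669 * 1.4720 / 100 = 13.7789 kg


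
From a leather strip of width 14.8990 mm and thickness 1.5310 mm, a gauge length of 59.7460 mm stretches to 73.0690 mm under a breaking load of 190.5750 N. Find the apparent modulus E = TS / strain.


TS = F / (w * t) = 190.5750 / (14.8990 * 1.5310) = 8.3548 N/mm^2
strain = (Lf - L0) / L0 = (73.0690 - 59.7460) / 59.7460 = 0.2230
E = TS / strain = 8.3548 / 0.2230 = 37.4663 N/mm^2


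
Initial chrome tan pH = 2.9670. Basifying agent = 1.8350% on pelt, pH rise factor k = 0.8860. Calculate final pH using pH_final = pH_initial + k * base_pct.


Formula: pH_final = pH_initial + k * base_pct
Substituting: pH_final = 2.9670 + 0.8860 * 1.8350
Result: 4.5928


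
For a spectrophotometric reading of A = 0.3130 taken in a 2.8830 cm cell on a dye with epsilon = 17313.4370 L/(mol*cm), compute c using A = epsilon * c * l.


Formula: c = A / (epsilon * l)
Substituting: c = 0.3130 / (17313.4370 * 2.8830)
Result: 6.2707e-06 mol/L


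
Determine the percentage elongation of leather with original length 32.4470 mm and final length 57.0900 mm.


Formula: Elongation = (Lf - L0) / L0 * 100
Substituting: Elongation = (57.0900 - 32.4470) / 32.4470 * 100
Result: 75.9485 %


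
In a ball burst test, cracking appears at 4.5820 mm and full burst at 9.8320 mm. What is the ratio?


Formula: Ratio = crack / burst
Substituting: Ratio = 4.5820 / 9.8320
Result: 0.4660


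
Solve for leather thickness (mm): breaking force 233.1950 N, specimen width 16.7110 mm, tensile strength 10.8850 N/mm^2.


Formula: t = F / (TS * w)
Substituting: t = 233.1950 / (10.8850 * 16.7110)
Result: 1.2820 mm


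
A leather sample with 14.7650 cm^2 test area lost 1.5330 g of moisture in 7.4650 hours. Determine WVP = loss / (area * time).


Formula: WVP = loss / (area * time)
Substituting: WVP = 1.5330 / (14.7650 * 7.4650)
Result: 0.0139085 g/(cm^2*hr)


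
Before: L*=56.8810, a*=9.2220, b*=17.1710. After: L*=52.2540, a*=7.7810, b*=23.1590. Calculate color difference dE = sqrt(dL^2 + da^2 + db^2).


dL = -4.6270, da = -1.4410, db = 5.9880
dE = sqrt((-4.6270)^2 + (-1.4410)^2 + 5.9880^2) = 7.7034


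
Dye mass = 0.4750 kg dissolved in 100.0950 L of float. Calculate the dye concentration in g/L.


Formula: Conc = dye_mass(kg) / volume(L) * 1000
Substituting: Conc = 0.4750 / 100.0950 * 1000
Result: 4.7455 g/L


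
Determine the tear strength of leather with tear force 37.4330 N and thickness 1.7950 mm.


Formula: Tear strength = force / thickness
Substituting: Tear strength = 37.4330 / 1.7950
Result: 20.8540 N/mm


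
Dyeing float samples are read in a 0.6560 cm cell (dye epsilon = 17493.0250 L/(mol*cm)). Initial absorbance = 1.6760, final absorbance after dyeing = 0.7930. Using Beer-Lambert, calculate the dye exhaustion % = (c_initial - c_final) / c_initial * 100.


c_initial = A_i / (epsilon * l) = 1.6760 / (17493.0250 * 0.6560) = 1.4605e-04 mol/L
c_final = A_f / (epsilon * l) = 0.7930 / (17493.0250 * 0.6560) = 6.9104e-05 mol/L
Exhaustion = (c_initial - c_final) / c_initial * 100 = (1.4605e-04 - 6.9104e-05) / 1.4605e-04 * 100 = 52.6850 %


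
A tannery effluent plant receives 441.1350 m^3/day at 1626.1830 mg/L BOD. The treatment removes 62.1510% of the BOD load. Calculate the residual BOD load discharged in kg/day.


Load_in = volume * conc / 1000 = 441.1350 * 1626.1830 / 1000 = 717.3662 kg/day
Removed = Load_in * eff / 100 = 717.3662 * 62.1510 / 100 = 445.8503 kg/day
Load_out = Load_in - Removed = 717.3662 - 445.8503 = 271.5159 kg/day


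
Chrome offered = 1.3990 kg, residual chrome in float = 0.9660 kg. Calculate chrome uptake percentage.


Formula: Uptake = (offered - residual) / offered * 100
Substituting: Uptake = (1.3990 - 0.9660) / 1.3990 * 100
Result: 30.9507 %


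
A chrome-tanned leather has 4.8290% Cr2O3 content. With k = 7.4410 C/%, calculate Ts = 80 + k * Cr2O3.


Formula: Ts = 80 + k * Cr2O3
Substituting: Ts = 80 + 7.4410 * 4.8290
Result: 115.9326 C


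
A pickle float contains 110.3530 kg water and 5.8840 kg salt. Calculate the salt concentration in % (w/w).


Formula: Conc = salt / (water + salt) * 100
Substituting: Conc = 5.8840 / (110.3530 + 5.8840) * 100
Result: 5.0621 %


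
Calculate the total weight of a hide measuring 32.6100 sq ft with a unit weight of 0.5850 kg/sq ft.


Formula: Weight = area * weight_per_sqft
Substituting: Weight = 32.6100 * 0.5850
Result: 19.0768 kg


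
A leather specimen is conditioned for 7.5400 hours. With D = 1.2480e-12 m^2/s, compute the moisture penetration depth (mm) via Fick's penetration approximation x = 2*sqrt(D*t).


t = 7.5400 hr * 3600 = 27144.0000 s
D * t = 1.2480e-12 * 27144.0000 = 3.3876e-08
x = 2 * sqrt(D*t) = 2 * sqrt(3.3876e-08) = 3.6811e-04 m = 0.3681 mm


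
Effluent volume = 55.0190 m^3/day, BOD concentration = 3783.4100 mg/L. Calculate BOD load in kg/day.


Formula: BOD_load = volume * conc / 1000
Substituting: BOD_load = 55.0190 * 3783.4100 / 1000
Result: 208.1594 kg/day


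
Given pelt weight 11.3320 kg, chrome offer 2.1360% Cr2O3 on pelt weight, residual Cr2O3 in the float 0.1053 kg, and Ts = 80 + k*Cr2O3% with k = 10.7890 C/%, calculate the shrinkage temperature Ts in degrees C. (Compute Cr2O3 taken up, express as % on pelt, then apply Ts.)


Offered = pelt * offer_pct / 100 = 11.3320 * 2.1360 / 100 = 0.2421 kg
Uptake = offered - residual = 0.2421 - 0.1053 = 0.1368 kg
Cr2O3% on pelt = uptake / pelt * 100 = 0.1368 / 11.3320 * 100 = 1.2068 %
Ts = 80 + k * Cr2O3% = 80 + 10.7890 * 1.2068 = 93.0199 C


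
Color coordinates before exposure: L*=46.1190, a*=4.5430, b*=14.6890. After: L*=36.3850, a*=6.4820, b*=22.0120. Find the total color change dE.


dL = -9.7340, da = 1.9390, db = 7.3230
dE = sqrt((-9.7340)^2 + 1.9390^2 + 7.3230^2) = 12.3344


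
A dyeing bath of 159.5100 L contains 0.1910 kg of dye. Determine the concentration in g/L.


Formula: Conc = dye_mass(kg) / volume(L) * 1000
Substituting: Conc = 0.1910 / 159.5100 * 1000
Result: 1.1974 g/L


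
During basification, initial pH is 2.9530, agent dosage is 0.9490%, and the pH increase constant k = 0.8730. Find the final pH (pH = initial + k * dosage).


Formula: pH_final = pH_initial + k * base_pct
Substituting: pH_final = 2.9530 + 0.8730 * 0.9490
Result: 3.7815


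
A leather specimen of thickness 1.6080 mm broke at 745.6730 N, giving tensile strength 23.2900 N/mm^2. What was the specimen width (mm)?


Formula: w = F / (TS * t)
Substituting: w = 745.6730 / (23.2900 * 1.6080)
Result: 19.9110 mm


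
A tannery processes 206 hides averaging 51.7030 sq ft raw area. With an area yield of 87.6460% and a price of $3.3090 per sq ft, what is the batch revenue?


Raw_total = N * avg_area = 206 * 51.7030 = 10650.8180 sq ft
Finished = Raw_total * yield / 100 = 10650.8180 * 87.6460 / 100 = 9335.0159 sq ft
Value = Finished * price = 9335.0159 * 3.3090 = 30889.5678 $


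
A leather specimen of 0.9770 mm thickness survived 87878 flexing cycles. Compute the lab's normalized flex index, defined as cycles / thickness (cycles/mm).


Formula: Index = cycles / thickness
Substituting: Index = 87878 / 0.9770
Result: 89946.7758 cycles/mm


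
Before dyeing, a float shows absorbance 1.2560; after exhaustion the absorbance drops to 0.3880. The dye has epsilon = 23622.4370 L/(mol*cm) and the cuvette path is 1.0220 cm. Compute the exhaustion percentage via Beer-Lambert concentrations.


c_initial = A_i / (epsilon * l) = 1.2560 / (23622.4370 * 1.0220) = 5.2025e-05 mol/L
c_final = A_f / (epsilon * l) = 0.3880 / (23622.4370 * 1.0220) = 1.6071e-05 mol/L
Exhaustion = (c_initial - c_final) / c_initial * 100 = (5.2025e-05 - 1.6071e-05) / 5.2025e-05 * 100 = 69.1083 %


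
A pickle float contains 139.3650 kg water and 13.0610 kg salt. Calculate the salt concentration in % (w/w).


Formula: Conc = salt / (water + salt) * 100
Substituting: Conc = 13.0610 / (139.3650 + 13.0610) * 100
Result: 8.5687 %


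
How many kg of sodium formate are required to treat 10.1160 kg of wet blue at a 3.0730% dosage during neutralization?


Formula: Neutralizer = substrate * pct / 100
Substituting: Neutralizer = 10.1160 * 3.0730 / 100
Result: 0.3109 kg


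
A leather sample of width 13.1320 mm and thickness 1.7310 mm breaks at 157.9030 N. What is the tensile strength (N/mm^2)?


Formula: TS = force / (width * thickness)
Substituting: TS = 157.9030 / (13.1320 * 1.7310)
Result: 6.9464 N/mm^2


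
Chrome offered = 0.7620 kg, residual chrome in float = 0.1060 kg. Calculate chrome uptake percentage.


Formula: Uptake = (offered - residual) / offered * 100
Substituting: Uptake = (0.7620 - 0.1060) / 0.7620 * 100
Result: 86.0892 %


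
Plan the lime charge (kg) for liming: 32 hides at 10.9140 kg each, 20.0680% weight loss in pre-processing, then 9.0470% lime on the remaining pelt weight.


Total_raw = N * avg_wt = 32 * 10.9140 = 349.2480 kg
Substrate = Total_raw * (1 - loss/100) = 349.2480 * (1 - 20.0680/100) = 279.1609 kg
Lime = Substrate * pct / 100 = 279.1609 * 9.0470 / 100 = 25.2557 kg


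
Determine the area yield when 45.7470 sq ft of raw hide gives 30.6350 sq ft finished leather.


Formula: Yield = finished / raw * 100
Substituting: Yield = 30.6350 / 45.7470 * 100
Result: 66.9661 %


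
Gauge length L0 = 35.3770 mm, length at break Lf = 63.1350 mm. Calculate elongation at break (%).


Formula: Elongation = (Lf - L0) / L0 * 100
Substituting: Elongation = (63.1350 - 35.3770) / 35.3770 * 100
Result: 78.4634 %


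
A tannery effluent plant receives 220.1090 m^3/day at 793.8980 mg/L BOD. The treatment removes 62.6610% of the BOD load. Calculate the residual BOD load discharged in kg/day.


Load_in = volume * conc / 1000 = 220.1090 * 793.8980 / 1000 = 174.7441 kg/day
Removed = Load_in * eff / 100 = 174.7441 * 62.6610 / 100 = 109.4964 kg/day
Load_out = Load_in - Removed = 174.7441 - 109.4964 = 65.2477 kg/day


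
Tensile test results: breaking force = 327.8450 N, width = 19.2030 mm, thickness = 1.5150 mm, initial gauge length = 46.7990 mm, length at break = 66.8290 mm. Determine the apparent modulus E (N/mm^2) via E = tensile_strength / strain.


TS = F / (w * t) = 327.8450 / (19.2030 * 1.5150) = 11.2690 N/mm^2
strain = (Lf - L0) / L0 = (66.8290 - 46.7990) / 46.7990 = 0.4280
E = TS / strain = 11.2690 / 0.4280 = 26.3295 N/mm^2


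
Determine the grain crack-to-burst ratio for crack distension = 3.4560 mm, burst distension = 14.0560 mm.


Formula: Ratio = crack / burst
Substituting: Ratio = 3.4560 / 14.0560
Result: 0.2459


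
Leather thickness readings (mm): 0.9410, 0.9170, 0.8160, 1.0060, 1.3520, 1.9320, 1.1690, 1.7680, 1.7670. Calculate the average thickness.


Formula: Average = sum / n
Substituting: Average = 11.6680 / 9
Result: 1.2964 mm


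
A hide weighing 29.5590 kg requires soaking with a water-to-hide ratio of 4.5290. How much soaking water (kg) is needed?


Formula: Water = hide_weight * ratio
Substituting: Water = 29.5590 * 4.5290
Result: 133.8727 kg


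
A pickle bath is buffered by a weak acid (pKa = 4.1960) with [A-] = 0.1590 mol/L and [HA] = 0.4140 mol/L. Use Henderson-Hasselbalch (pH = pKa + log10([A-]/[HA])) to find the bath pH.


ratio = [A-] / [HA] = 0.1590 / 0.4140 = 0.3841
log10(ratio) = -0.4156
pH = pKa + log10(ratio) = 4.1960 - 0.4156 = 3.7804


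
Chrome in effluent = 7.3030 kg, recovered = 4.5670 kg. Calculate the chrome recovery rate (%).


Formula: Recovery = recovered / input * 100
Substituting: Recovery = 4.5670 / 7.3030 * 100
Result: 62.5359 %


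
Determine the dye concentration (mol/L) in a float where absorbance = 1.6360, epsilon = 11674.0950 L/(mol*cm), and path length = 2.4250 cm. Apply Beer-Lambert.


Formula: c = A / (epsilon * l)
Substituting: c = 1.6360 / (11674.0950 * 2.4250)
Result: 5.7789e-05 mol/L


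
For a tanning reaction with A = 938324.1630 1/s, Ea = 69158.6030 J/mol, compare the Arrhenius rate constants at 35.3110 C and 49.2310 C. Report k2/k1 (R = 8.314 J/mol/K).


T1 = 35.3110 + 273.15 = 308.4610 K; T2 = 49.2310 + 273.15 = 322.3810 K
k1 = A * exp(-Ea/(R*T1)) = 938324.1630 * exp(-69158.6030/(8.314*308.4610)) = 1.8224e-06 1/s
k2 = A * exp(-Ea/(R*T2)) = 938324.1630 * exp(-69158.6030/(8.314*322.3810)) = 5.8390e-06 1/s
k2/k1 = 5.8390e-06 / 1.8224e-06 = 3.2040


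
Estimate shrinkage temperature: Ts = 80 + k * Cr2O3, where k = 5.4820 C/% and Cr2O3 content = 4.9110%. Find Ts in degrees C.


Formula: Ts = 80 + k * Cr2O3
Substituting: Ts = 80 + 5.4820 * 4.9110
Result: 106.9221 C


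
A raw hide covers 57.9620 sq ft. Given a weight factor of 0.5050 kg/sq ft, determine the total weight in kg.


Formula: Weight = area * weight_per_sqft
Substituting: Weight = 57.9620 * 0.5050
Result: 29.2708 kg


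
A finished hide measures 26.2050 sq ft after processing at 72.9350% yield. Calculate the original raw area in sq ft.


Formula: raw = finished * 100 / yield
Substituting: raw = 26.2050 * 100 / 72.9350
Result: 35.9293 sq ft


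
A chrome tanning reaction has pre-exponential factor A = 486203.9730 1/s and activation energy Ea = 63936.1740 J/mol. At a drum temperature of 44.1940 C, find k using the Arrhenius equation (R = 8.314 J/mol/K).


T_K = T_C + 273.15 = 44.1940 + 273.15 = 317.3440 K
exponent = -Ea / (R * T_K) = -63936.1740 / (8.314 * 317.3440) = -24.2330
k = A * exp(exponent) = 486203.9730 * exp(-24.2330) = 1.4541e-05 1/s


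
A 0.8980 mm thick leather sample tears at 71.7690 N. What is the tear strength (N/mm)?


Formula: Tear strength = force / thickness
Substituting: Tear strength = 71.7690 / 0.8980
Result: 79.9209 N/mm


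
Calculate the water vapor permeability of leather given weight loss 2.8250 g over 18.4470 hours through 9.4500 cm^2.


Formula: WVP = loss / (area * time)
Substituting: WVP = 2.8250 / (9.4500 * 18.4470)
Result: 0.0162054 g/(cm^2*hr)


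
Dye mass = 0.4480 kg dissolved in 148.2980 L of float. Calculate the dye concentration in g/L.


Formula: Conc = dye_mass(kg) / volume(L) * 1000
Substituting: Conc = 0.4480 / 148.2980 * 1000
Result: 3.0209 g/L


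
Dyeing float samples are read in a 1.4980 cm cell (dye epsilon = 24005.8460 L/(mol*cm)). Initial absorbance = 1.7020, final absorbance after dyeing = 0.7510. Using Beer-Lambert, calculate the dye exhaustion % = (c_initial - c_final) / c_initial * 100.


c_initial = A_i / (epsilon * l) = 1.7020 / (24005.8460 * 1.4980) = 4.7329e-05 mol/L
c_final = A_f / (epsilon * l) = 0.7510 / (24005.8460 * 1.4980) = 2.0884e-05 mol/L
Exhaustion = (c_initial - c_final) / c_initial * 100 = (4.7329e-05 - 2.0884e-05) / 4.7329e-05 * 100 = 55.8754 %


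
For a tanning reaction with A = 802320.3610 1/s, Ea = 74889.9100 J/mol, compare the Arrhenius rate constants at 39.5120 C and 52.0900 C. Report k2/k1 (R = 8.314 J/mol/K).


T1 = 39.5120 + 273.15 = 312.6620 K; T2 = 52.0900 + 273.15 = 325.2400 K
k1 = A * exp(-Ea/(R*T1)) = 802320.3610 * exp(-74889.9100/(8.314*312.6620)) = 2.4687e-07 1/s
k2 = A * exp(-Ea/(R*T2)) = 802320.3610 * exp(-74889.9100/(8.314*325.2400)) = 7.5221e-07 1/s
k2/k1 = 7.5221e-07 / 2.4687e-07 = 3.0470


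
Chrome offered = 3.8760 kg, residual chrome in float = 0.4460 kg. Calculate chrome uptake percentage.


Formula: Uptake = (offered - residual) / offered * 100
Substituting: Uptake = (3.8760 - 0.4460) / 3.8760 * 100
Result: 88.4933 %


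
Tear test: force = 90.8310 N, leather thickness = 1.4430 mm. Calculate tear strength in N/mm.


Formula: Tear strength = force / thickness
Substituting: Tear strength = 90.8310 / 1.4430
Result: 62.9459 N/mm


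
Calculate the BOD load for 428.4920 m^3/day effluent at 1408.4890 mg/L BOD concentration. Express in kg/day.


Formula: BOD_load = volume * conc / 1000
Substituting: BOD_load = 428.4920 * 1408.4890 / 1000
Result: 603.5263 kg/day


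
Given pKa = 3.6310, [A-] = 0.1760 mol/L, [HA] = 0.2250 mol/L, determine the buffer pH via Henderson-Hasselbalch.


ratio = [A-] / [HA] = 0.1760 / 0.2250 = 0.7822
log10(ratio) = -0.1067
pH = pKa + log10(ratio) = 3.6310 - 0.1067 = 3.5243


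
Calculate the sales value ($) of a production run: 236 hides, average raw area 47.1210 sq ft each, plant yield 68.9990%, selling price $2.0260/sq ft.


Raw_total = N * avg_area = 236 * 47.1210 = 11120.5560 sq ft
Finished = Raw_total * yield / 100 = 11120.5560 * 68.9990 / 100 = 7673.0724 sq ft
Value = Finished * price = 7673.0724 * 2.0260 = 15545.6448 $


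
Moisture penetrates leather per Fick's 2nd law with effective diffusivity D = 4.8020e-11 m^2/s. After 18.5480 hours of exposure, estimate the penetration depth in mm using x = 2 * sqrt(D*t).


t = 18.5480 hr * 3600 = 66772.8000 s
D * t = 4.8020e-11 * 66772.8000 = 3.2064e-06
x = 2 * sqrt(D*t) = 2 * sqrt(3.2064e-06) = 0.0035813 m = 3.5813 mm


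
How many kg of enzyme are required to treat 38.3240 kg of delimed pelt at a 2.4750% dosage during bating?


Formula: Enzyme = substrate * pct / 100
Substituting: Enzyme = 38.3240 * 2.4750 / 100
Result: 0.9485 kg


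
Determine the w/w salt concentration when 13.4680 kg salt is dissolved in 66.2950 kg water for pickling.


Formula: Conc = salt / (water + salt) * 100
Substituting: Conc = 13.4680 / (66.2950 + 13.4680) * 100
Result: 16.8850 %


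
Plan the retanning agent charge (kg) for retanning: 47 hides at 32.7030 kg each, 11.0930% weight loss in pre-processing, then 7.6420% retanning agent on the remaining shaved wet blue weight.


Total_raw = N * avg_wt = 47 * 32.7030 = 1537.0410 kg
Substrate = Total_raw * (1 - loss/100) = 1537.0410 * (1 - 11.0930/100) = 1366.5370 kg
Retan = Substrate * pct / 100 = 1366.5370 * 7.6420 / 100 = 104.4308 kg


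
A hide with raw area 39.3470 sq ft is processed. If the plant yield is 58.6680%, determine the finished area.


Formula: finished = raw * yield / 100
Substituting: finished = 39.3470 * 58.6680 / 100
Result: 23.0841 sq ft


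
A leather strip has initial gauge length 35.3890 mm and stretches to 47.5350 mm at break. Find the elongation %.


Formula: Elongation = (Lf - L0) / L0 * 100
Substituting: Elongation = (47.5350 - 35.3890) / 35.3890 * 100
Result: 34.3214 %


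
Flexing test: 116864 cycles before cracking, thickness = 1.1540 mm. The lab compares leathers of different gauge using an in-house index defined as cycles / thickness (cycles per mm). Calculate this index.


Formula: Index = cycles / thickness
Substituting: Index = 116864 / 1.1540
Result: 101268.6308 cycles/mm


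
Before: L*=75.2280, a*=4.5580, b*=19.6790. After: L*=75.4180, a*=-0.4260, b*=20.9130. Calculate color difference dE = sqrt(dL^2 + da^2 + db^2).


dL = 0.1900, da = -4.9840, db = 1.2340
dE = sqrt(0.1900^2 + (-4.9840)^2 + 1.2340^2) = 5.1380


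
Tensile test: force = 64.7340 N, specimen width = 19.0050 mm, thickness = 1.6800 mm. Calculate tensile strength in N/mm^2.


Formula: TS = force / (width * thickness)
Substituting: TS = 64.7340 / (19.0050 * 1.6800)
Result: 2.0275 N/mm^2


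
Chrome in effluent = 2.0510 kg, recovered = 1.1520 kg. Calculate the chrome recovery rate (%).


Formula: Recovery = recovered / input * 100
Substituting: Recovery = 1.1520 / 2.0510 * 100
Result: 56.1677 %


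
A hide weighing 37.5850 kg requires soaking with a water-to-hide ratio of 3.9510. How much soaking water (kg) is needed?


Formula: Water = hide_weight * ratio
Substituting: Water = 37.5850 * 3.9510
Result: 148.4983 kg


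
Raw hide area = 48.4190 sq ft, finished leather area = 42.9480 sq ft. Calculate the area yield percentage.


Formula: Yield = finished / raw * 100
Substituting: Yield = 42.9480 / 48.4190 * 100
Result: 88.7007 %


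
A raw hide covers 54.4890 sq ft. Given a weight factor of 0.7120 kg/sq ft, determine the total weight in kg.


Formula: Weight = area * weight_per_sqft
Substituting: Weight = 54.4890 * 0.7120
Result: 38.7962 kg


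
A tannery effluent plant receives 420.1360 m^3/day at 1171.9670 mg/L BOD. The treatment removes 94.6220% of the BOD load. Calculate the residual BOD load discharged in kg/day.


Load_in = volume * conc / 1000 = 420.1360 * 1171.9670 / 1000 = 492.3855 kg/day
Removed = Load_in * eff / 100 = 492.3855 * 94.6220 / 100 = 465.9050 kg/day
Load_out = Load_in - Removed = 492.3855 - 465.9050 = 26.4805 kg/day


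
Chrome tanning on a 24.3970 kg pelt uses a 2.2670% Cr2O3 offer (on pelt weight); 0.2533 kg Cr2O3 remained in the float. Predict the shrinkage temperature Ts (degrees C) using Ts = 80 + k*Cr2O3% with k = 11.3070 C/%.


Offered = pelt * offer_pct / 100 = 24.3970 * 2.2670 / 100 = 0.5531 kg
Uptake = offered - residual = 0.5531 - 0.2533 = 0.2998 kg
Cr2O3% on pelt = uptake / pelt * 100 = 0.2998 / 24.3970 * 100 = 1.2288 %
Ts = 80 + k * Cr2O3% = 80 + 11.3070 * 1.2288 = 93.8936 C


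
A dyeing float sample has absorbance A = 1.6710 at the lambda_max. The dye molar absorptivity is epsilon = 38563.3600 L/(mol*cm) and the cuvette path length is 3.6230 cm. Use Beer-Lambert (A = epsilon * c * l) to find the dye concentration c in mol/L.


Formula: c = A / (epsilon * l)
Substituting: c = 1.6710 / (38563.3600 * 3.6230)
Result: 1.1960e-05 mol/L


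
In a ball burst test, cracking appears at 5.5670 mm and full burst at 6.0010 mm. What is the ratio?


Formula: Ratio = crack / burst
Substituting: Ratio = 5.5670 / 6.0010
Result: 0.9277


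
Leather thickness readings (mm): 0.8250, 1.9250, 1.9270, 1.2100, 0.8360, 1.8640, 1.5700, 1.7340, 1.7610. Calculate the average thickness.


Formula: Average = sum / n
Substituting: Average = 13.6520 / 9
Result: 1.5169 mm


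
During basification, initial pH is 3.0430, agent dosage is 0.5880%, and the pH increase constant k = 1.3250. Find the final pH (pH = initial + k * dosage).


Formula: pH_final = pH_initial + k * base_pct
Substituting: pH_final = 3.0430 + 1.3250 * 0.5880
Result: 3.8221


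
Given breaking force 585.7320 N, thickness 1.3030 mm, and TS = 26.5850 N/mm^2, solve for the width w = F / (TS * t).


Formula: w = F / (TS * t)
Substituting: w = 585.7320 / (26.5850 * 1.3030)
Result: 16.9090 mm


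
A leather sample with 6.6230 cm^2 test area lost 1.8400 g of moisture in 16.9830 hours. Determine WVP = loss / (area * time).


Formula: WVP = loss / (area * time)
Substituting: WVP = 1.8400 / (6.6230 * 16.9830)
Result: 0.0163587 g/(cm^2*hr)


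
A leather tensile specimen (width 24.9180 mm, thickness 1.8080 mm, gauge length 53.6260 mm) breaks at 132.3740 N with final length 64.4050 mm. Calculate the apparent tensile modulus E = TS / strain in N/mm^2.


TS = F / (w * t) = 132.3740 / (24.9180 * 1.8080) = 2.9383 N/mm^2
strain = (Lf - L0) / L0 = (64.4050 - 53.6260) / 53.6260 = 0.2010
E = TS / strain = 2.9383 / 0.2010 = 14.6180 N/mm^2


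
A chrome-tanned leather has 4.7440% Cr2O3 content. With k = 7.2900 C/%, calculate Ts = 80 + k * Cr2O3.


Formula: Ts = 80 + k * Cr2O3
Substituting: Ts = 80 + 7.2900 * 4.7440
Result: 114.5838 C


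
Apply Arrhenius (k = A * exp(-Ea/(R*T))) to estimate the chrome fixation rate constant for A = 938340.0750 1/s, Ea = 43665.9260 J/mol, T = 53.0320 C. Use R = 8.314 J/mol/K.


T_K = T_C + 273.15 = 53.0320 + 273.15 = 326.1820 K
exponent = -Ea / (R * T_K) = -43665.9260 / (8.314 * 326.1820) = -16.1017
k = A * exp(exponent) = 938340.0750 * exp(-16.1017) = 0.0953819 1/s


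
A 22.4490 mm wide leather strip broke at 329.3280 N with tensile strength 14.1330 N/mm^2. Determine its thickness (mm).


Formula: t = F / (TS * w)
Substituting: t = 329.3280 / (14.1330 * 22.4490)
Result: 1.0380 mm


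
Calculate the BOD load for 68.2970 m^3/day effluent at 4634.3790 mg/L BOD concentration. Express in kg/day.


Formula: BOD_load = volume * conc / 1000
Substituting: BOD_load = 68.2970 * 4634.3790 / 1000
Result: 316.5142 kg/day


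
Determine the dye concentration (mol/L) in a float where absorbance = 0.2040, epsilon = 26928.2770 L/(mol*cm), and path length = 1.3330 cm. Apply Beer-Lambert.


Formula: c = A / (epsilon * l)
Substituting: c = 0.2040 / (26928.2770 * 1.3330)
Result: 5.6832e-06 mol/L


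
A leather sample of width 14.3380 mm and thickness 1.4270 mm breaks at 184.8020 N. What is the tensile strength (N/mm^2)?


Formula: TS = force / (width * thickness)
Substituting: TS = 184.8020 / (14.3380 * 1.4270)
Result: 9.0322 N/mm^2


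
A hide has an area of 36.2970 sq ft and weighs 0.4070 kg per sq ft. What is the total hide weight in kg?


Formula: Weight = area * weight_per_sqft
Substituting: Weight = 36.2970 * 0.4070
Result: 14.7729 kg


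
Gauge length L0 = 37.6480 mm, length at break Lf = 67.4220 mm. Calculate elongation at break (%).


Formula: Elongation = (Lf - L0) / L0 * 100
Substituting: Elongation = (67.4220 - 37.6480) / 37.6480 * 100
Result: 79.0852 %


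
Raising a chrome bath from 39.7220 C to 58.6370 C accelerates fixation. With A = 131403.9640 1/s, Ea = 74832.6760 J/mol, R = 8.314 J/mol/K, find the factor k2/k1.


T1 = 39.7220 + 273.15 = 312.8720 K; T2 = 58.6370 + 273.15 = 331.7870 K
k1 = A * exp(-Ea/(R*T1)) = 131403.9640 * exp(-74832.6760/(8.314*312.8720)) = 4.2139e-08 1/s
k2 = A * exp(-Ea/(R*T2)) = 131403.9640 * exp(-74832.6760/(8.314*331.7870)) = 2.1725e-07 1/s
k2/k1 = 2.1725e-07 / 4.2139e-08 = 5.1555


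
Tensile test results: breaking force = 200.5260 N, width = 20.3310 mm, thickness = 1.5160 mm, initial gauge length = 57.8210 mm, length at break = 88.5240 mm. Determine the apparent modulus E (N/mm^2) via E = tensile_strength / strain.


TS = F / (w * t) = 200.5260 / (20.3310 * 1.5160) = 6.5060 N/mm^2
strain = (Lf - L0) / L0 = (88.5240 - 57.8210) / 57.8210 = 0.5310
E = TS / strain = 6.5060 / 0.5310 = 12.2523 N/mm^2


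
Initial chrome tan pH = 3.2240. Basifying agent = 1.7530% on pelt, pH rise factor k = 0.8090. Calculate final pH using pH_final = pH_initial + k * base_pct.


Formula: pH_final = pH_initial + k * base_pct
Substituting: pH_final = 3.2240 + 0.8090 * 1.7530
Result: 4.6422


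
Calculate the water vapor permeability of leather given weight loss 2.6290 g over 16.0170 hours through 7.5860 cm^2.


Formula: WVP = loss / (area * time)
Substituting: WVP = 2.6290 / (7.5860 * 16.0170)
Result: 0.021637 g/(cm^2*hr)


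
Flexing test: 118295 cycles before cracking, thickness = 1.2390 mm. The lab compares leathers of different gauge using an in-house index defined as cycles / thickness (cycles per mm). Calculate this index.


Formula: Index = cycles / thickness
Substituting: Index = 118295 / 1.2390
Result: 95476.1905 cycles/mm


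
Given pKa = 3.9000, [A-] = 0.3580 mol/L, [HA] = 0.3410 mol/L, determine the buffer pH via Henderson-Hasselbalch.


ratio = [A-] / [HA] = 0.3580 / 0.3410 = 1.0499
log10(ratio) = 0.0211286
pH = pKa + log10(ratio) = 3.9000 + 0.0211286 = 3.9211


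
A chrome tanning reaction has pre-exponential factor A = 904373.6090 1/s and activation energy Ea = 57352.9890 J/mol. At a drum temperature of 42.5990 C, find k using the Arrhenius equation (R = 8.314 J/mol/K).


T_K = T_C + 273.15 = 42.5990 + 273.15 = 315.7490 K
exponent = -Ea / (R * T_K) = -57352.9890 / (8.314 * 315.7490) = -21.8476
k = A * exp(exponent) = 904373.6090 * exp(-21.8476) = 2.9380e-04 1/s
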